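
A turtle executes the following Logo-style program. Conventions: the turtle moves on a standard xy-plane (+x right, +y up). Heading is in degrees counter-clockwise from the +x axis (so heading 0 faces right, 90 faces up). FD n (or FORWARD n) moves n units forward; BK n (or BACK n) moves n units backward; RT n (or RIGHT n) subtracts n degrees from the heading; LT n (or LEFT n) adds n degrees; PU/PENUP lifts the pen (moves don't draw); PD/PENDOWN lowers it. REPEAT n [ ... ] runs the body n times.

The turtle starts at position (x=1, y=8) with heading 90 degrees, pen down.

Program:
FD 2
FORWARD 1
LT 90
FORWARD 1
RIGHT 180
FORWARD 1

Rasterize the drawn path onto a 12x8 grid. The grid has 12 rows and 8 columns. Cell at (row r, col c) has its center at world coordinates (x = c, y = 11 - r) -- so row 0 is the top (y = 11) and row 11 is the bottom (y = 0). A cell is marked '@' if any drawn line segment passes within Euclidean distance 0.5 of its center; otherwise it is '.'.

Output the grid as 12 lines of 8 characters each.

Answer: @@......
.@......
.@......
.@......
........
........
........
........
........
........
........
........

Derivation:
Segment 0: (1,8) -> (1,10)
Segment 1: (1,10) -> (1,11)
Segment 2: (1,11) -> (0,11)
Segment 3: (0,11) -> (1,11)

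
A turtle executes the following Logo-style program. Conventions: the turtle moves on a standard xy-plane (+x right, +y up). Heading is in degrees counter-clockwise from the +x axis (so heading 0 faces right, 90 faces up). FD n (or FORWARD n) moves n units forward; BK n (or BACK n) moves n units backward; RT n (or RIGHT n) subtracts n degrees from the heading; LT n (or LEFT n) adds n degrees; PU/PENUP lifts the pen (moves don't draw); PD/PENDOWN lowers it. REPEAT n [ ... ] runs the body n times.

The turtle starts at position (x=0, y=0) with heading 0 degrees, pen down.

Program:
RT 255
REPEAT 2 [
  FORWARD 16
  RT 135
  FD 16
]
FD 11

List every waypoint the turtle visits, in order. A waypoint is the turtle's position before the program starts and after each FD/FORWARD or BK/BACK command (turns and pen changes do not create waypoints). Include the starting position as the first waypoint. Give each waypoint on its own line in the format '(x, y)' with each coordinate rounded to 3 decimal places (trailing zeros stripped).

Executing turtle program step by step:
Start: pos=(0,0), heading=0, pen down
RT 255: heading 0 -> 105
REPEAT 2 [
  -- iteration 1/2 --
  FD 16: (0,0) -> (-4.141,15.455) [heading=105, draw]
  RT 135: heading 105 -> 330
  FD 16: (-4.141,15.455) -> (9.715,7.455) [heading=330, draw]
  -- iteration 2/2 --
  FD 16: (9.715,7.455) -> (23.572,-0.545) [heading=330, draw]
  RT 135: heading 330 -> 195
  FD 16: (23.572,-0.545) -> (8.117,-4.686) [heading=195, draw]
]
FD 11: (8.117,-4.686) -> (-2.508,-7.533) [heading=195, draw]
Final: pos=(-2.508,-7.533), heading=195, 5 segment(s) drawn
Waypoints (6 total):
(0, 0)
(-4.141, 15.455)
(9.715, 7.455)
(23.572, -0.545)
(8.117, -4.686)
(-2.508, -7.533)

Answer: (0, 0)
(-4.141, 15.455)
(9.715, 7.455)
(23.572, -0.545)
(8.117, -4.686)
(-2.508, -7.533)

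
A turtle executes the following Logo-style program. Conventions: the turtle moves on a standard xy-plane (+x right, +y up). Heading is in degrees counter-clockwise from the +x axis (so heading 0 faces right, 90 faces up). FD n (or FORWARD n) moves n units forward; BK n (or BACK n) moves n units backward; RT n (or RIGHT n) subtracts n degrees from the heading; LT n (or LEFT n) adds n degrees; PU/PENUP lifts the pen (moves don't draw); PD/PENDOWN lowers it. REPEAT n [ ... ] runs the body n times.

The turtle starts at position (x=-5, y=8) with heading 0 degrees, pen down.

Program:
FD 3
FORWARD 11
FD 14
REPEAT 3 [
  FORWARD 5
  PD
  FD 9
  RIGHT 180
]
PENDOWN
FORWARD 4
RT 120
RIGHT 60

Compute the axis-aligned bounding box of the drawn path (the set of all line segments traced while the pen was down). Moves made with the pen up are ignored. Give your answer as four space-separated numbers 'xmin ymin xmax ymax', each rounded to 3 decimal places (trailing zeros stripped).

Executing turtle program step by step:
Start: pos=(-5,8), heading=0, pen down
FD 3: (-5,8) -> (-2,8) [heading=0, draw]
FD 11: (-2,8) -> (9,8) [heading=0, draw]
FD 14: (9,8) -> (23,8) [heading=0, draw]
REPEAT 3 [
  -- iteration 1/3 --
  FD 5: (23,8) -> (28,8) [heading=0, draw]
  PD: pen down
  FD 9: (28,8) -> (37,8) [heading=0, draw]
  RT 180: heading 0 -> 180
  -- iteration 2/3 --
  FD 5: (37,8) -> (32,8) [heading=180, draw]
  PD: pen down
  FD 9: (32,8) -> (23,8) [heading=180, draw]
  RT 180: heading 180 -> 0
  -- iteration 3/3 --
  FD 5: (23,8) -> (28,8) [heading=0, draw]
  PD: pen down
  FD 9: (28,8) -> (37,8) [heading=0, draw]
  RT 180: heading 0 -> 180
]
PD: pen down
FD 4: (37,8) -> (33,8) [heading=180, draw]
RT 120: heading 180 -> 60
RT 60: heading 60 -> 0
Final: pos=(33,8), heading=0, 10 segment(s) drawn

Segment endpoints: x in {-5, -2, 9, 23, 28, 32, 33, 37}, y in {8, 8, 8, 8}
xmin=-5, ymin=8, xmax=37, ymax=8

Answer: -5 8 37 8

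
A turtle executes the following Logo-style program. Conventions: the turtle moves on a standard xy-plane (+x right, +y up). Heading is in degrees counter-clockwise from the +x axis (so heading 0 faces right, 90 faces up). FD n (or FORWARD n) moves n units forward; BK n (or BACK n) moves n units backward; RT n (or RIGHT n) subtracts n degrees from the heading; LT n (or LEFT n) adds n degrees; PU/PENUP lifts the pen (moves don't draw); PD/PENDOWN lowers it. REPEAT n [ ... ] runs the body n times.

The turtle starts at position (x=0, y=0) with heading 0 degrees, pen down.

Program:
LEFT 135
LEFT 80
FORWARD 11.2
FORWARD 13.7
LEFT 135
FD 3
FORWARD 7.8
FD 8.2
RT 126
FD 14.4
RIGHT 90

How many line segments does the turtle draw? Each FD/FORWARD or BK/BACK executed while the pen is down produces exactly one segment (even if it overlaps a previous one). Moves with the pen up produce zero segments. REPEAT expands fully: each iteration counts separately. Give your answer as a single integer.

Executing turtle program step by step:
Start: pos=(0,0), heading=0, pen down
LT 135: heading 0 -> 135
LT 80: heading 135 -> 215
FD 11.2: (0,0) -> (-9.175,-6.424) [heading=215, draw]
FD 13.7: (-9.175,-6.424) -> (-20.397,-14.282) [heading=215, draw]
LT 135: heading 215 -> 350
FD 3: (-20.397,-14.282) -> (-17.442,-14.803) [heading=350, draw]
FD 7.8: (-17.442,-14.803) -> (-9.761,-16.157) [heading=350, draw]
FD 8.2: (-9.761,-16.157) -> (-1.686,-17.581) [heading=350, draw]
RT 126: heading 350 -> 224
FD 14.4: (-1.686,-17.581) -> (-12.044,-27.584) [heading=224, draw]
RT 90: heading 224 -> 134
Final: pos=(-12.044,-27.584), heading=134, 6 segment(s) drawn
Segments drawn: 6

Answer: 6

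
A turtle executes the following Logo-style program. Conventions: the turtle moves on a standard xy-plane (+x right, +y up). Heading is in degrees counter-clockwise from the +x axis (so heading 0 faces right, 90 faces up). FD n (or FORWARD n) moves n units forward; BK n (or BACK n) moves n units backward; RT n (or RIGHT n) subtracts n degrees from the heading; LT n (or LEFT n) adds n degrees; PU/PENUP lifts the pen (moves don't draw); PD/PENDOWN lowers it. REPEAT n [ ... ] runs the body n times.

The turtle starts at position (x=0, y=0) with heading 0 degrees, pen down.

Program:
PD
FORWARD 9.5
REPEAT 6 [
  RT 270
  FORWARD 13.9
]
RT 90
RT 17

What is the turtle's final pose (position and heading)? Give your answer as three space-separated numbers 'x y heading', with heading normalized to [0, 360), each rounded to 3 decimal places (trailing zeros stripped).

Executing turtle program step by step:
Start: pos=(0,0), heading=0, pen down
PD: pen down
FD 9.5: (0,0) -> (9.5,0) [heading=0, draw]
REPEAT 6 [
  -- iteration 1/6 --
  RT 270: heading 0 -> 90
  FD 13.9: (9.5,0) -> (9.5,13.9) [heading=90, draw]
  -- iteration 2/6 --
  RT 270: heading 90 -> 180
  FD 13.9: (9.5,13.9) -> (-4.4,13.9) [heading=180, draw]
  -- iteration 3/6 --
  RT 270: heading 180 -> 270
  FD 13.9: (-4.4,13.9) -> (-4.4,0) [heading=270, draw]
  -- iteration 4/6 --
  RT 270: heading 270 -> 0
  FD 13.9: (-4.4,0) -> (9.5,0) [heading=0, draw]
  -- iteration 5/6 --
  RT 270: heading 0 -> 90
  FD 13.9: (9.5,0) -> (9.5,13.9) [heading=90, draw]
  -- iteration 6/6 --
  RT 270: heading 90 -> 180
  FD 13.9: (9.5,13.9) -> (-4.4,13.9) [heading=180, draw]
]
RT 90: heading 180 -> 90
RT 17: heading 90 -> 73
Final: pos=(-4.4,13.9), heading=73, 7 segment(s) drawn

Answer: -4.4 13.9 73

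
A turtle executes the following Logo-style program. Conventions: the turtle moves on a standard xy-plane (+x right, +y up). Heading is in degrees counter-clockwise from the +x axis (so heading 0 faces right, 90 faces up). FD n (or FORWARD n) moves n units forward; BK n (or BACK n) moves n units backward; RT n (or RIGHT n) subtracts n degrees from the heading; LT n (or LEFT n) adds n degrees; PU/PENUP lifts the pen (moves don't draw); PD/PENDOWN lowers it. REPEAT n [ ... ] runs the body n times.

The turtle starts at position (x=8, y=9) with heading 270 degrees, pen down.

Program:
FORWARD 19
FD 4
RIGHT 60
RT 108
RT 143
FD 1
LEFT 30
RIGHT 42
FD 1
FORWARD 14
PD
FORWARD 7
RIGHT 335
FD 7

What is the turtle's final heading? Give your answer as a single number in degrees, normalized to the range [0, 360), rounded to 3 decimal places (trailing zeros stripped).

Answer: 332

Derivation:
Executing turtle program step by step:
Start: pos=(8,9), heading=270, pen down
FD 19: (8,9) -> (8,-10) [heading=270, draw]
FD 4: (8,-10) -> (8,-14) [heading=270, draw]
RT 60: heading 270 -> 210
RT 108: heading 210 -> 102
RT 143: heading 102 -> 319
FD 1: (8,-14) -> (8.755,-14.656) [heading=319, draw]
LT 30: heading 319 -> 349
RT 42: heading 349 -> 307
FD 1: (8.755,-14.656) -> (9.357,-15.455) [heading=307, draw]
FD 14: (9.357,-15.455) -> (17.782,-26.636) [heading=307, draw]
PD: pen down
FD 7: (17.782,-26.636) -> (21.995,-32.226) [heading=307, draw]
RT 335: heading 307 -> 332
FD 7: (21.995,-32.226) -> (28.175,-35.512) [heading=332, draw]
Final: pos=(28.175,-35.512), heading=332, 7 segment(s) drawn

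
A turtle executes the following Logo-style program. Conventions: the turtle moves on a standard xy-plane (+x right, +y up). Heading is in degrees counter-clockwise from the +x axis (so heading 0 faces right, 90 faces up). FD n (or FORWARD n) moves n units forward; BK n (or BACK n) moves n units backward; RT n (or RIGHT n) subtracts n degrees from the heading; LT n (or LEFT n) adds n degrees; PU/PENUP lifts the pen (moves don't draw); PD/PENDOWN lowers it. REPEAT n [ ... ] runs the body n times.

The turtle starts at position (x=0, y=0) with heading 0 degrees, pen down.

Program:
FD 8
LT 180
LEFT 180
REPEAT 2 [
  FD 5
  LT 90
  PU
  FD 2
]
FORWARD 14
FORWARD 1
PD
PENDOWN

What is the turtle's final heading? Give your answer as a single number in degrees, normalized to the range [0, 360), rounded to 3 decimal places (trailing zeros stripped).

Executing turtle program step by step:
Start: pos=(0,0), heading=0, pen down
FD 8: (0,0) -> (8,0) [heading=0, draw]
LT 180: heading 0 -> 180
LT 180: heading 180 -> 0
REPEAT 2 [
  -- iteration 1/2 --
  FD 5: (8,0) -> (13,0) [heading=0, draw]
  LT 90: heading 0 -> 90
  PU: pen up
  FD 2: (13,0) -> (13,2) [heading=90, move]
  -- iteration 2/2 --
  FD 5: (13,2) -> (13,7) [heading=90, move]
  LT 90: heading 90 -> 180
  PU: pen up
  FD 2: (13,7) -> (11,7) [heading=180, move]
]
FD 14: (11,7) -> (-3,7) [heading=180, move]
FD 1: (-3,7) -> (-4,7) [heading=180, move]
PD: pen down
PD: pen down
Final: pos=(-4,7), heading=180, 2 segment(s) drawn

Answer: 180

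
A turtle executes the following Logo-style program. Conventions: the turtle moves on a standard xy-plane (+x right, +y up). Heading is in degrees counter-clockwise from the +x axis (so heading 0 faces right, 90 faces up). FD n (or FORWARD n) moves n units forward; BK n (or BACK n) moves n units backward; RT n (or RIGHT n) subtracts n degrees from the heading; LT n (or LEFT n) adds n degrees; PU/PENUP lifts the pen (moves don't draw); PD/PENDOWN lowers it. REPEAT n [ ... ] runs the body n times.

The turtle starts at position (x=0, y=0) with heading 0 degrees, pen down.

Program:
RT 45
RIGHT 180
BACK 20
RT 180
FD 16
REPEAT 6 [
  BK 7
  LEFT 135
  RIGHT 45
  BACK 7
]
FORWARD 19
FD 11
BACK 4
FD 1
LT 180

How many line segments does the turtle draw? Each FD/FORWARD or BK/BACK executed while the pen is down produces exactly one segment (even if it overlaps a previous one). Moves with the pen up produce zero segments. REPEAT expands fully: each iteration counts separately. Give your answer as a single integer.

Answer: 18

Derivation:
Executing turtle program step by step:
Start: pos=(0,0), heading=0, pen down
RT 45: heading 0 -> 315
RT 180: heading 315 -> 135
BK 20: (0,0) -> (14.142,-14.142) [heading=135, draw]
RT 180: heading 135 -> 315
FD 16: (14.142,-14.142) -> (25.456,-25.456) [heading=315, draw]
REPEAT 6 [
  -- iteration 1/6 --
  BK 7: (25.456,-25.456) -> (20.506,-20.506) [heading=315, draw]
  LT 135: heading 315 -> 90
  RT 45: heading 90 -> 45
  BK 7: (20.506,-20.506) -> (15.556,-25.456) [heading=45, draw]
  -- iteration 2/6 --
  BK 7: (15.556,-25.456) -> (10.607,-30.406) [heading=45, draw]
  LT 135: heading 45 -> 180
  RT 45: heading 180 -> 135
  BK 7: (10.607,-30.406) -> (15.556,-35.355) [heading=135, draw]
  -- iteration 3/6 --
  BK 7: (15.556,-35.355) -> (20.506,-40.305) [heading=135, draw]
  LT 135: heading 135 -> 270
  RT 45: heading 270 -> 225
  BK 7: (20.506,-40.305) -> (25.456,-35.355) [heading=225, draw]
  -- iteration 4/6 --
  BK 7: (25.456,-35.355) -> (30.406,-30.406) [heading=225, draw]
  LT 135: heading 225 -> 0
  RT 45: heading 0 -> 315
  BK 7: (30.406,-30.406) -> (25.456,-25.456) [heading=315, draw]
  -- iteration 5/6 --
  BK 7: (25.456,-25.456) -> (20.506,-20.506) [heading=315, draw]
  LT 135: heading 315 -> 90
  RT 45: heading 90 -> 45
  BK 7: (20.506,-20.506) -> (15.556,-25.456) [heading=45, draw]
  -- iteration 6/6 --
  BK 7: (15.556,-25.456) -> (10.607,-30.406) [heading=45, draw]
  LT 135: heading 45 -> 180
  RT 45: heading 180 -> 135
  BK 7: (10.607,-30.406) -> (15.556,-35.355) [heading=135, draw]
]
FD 19: (15.556,-35.355) -> (2.121,-21.92) [heading=135, draw]
FD 11: (2.121,-21.92) -> (-5.657,-14.142) [heading=135, draw]
BK 4: (-5.657,-14.142) -> (-2.828,-16.971) [heading=135, draw]
FD 1: (-2.828,-16.971) -> (-3.536,-16.263) [heading=135, draw]
LT 180: heading 135 -> 315
Final: pos=(-3.536,-16.263), heading=315, 18 segment(s) drawn
Segments drawn: 18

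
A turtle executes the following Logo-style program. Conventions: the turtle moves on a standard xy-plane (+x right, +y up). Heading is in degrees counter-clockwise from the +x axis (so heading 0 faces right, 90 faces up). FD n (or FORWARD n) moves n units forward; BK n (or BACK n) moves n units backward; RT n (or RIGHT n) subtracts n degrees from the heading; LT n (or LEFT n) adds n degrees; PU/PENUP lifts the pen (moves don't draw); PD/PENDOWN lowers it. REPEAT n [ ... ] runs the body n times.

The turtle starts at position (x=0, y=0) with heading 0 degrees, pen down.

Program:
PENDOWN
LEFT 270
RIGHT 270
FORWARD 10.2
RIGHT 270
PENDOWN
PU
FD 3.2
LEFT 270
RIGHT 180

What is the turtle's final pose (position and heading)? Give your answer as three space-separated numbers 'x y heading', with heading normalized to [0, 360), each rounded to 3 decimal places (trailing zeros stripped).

Answer: 10.2 3.2 180

Derivation:
Executing turtle program step by step:
Start: pos=(0,0), heading=0, pen down
PD: pen down
LT 270: heading 0 -> 270
RT 270: heading 270 -> 0
FD 10.2: (0,0) -> (10.2,0) [heading=0, draw]
RT 270: heading 0 -> 90
PD: pen down
PU: pen up
FD 3.2: (10.2,0) -> (10.2,3.2) [heading=90, move]
LT 270: heading 90 -> 0
RT 180: heading 0 -> 180
Final: pos=(10.2,3.2), heading=180, 1 segment(s) drawn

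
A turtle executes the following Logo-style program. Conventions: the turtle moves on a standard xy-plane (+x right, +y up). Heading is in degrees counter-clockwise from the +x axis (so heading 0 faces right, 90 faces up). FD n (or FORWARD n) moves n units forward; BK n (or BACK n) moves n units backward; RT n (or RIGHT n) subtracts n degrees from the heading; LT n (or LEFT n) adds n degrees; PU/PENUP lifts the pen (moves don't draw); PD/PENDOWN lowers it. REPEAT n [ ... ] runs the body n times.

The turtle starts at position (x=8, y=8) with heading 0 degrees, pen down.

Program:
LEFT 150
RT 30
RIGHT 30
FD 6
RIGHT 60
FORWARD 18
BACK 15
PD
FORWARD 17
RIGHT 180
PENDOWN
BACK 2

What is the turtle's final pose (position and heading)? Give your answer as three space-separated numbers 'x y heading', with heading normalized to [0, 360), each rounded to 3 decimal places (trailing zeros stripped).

Executing turtle program step by step:
Start: pos=(8,8), heading=0, pen down
LT 150: heading 0 -> 150
RT 30: heading 150 -> 120
RT 30: heading 120 -> 90
FD 6: (8,8) -> (8,14) [heading=90, draw]
RT 60: heading 90 -> 30
FD 18: (8,14) -> (23.588,23) [heading=30, draw]
BK 15: (23.588,23) -> (10.598,15.5) [heading=30, draw]
PD: pen down
FD 17: (10.598,15.5) -> (25.321,24) [heading=30, draw]
RT 180: heading 30 -> 210
PD: pen down
BK 2: (25.321,24) -> (27.053,25) [heading=210, draw]
Final: pos=(27.053,25), heading=210, 5 segment(s) drawn

Answer: 27.053 25 210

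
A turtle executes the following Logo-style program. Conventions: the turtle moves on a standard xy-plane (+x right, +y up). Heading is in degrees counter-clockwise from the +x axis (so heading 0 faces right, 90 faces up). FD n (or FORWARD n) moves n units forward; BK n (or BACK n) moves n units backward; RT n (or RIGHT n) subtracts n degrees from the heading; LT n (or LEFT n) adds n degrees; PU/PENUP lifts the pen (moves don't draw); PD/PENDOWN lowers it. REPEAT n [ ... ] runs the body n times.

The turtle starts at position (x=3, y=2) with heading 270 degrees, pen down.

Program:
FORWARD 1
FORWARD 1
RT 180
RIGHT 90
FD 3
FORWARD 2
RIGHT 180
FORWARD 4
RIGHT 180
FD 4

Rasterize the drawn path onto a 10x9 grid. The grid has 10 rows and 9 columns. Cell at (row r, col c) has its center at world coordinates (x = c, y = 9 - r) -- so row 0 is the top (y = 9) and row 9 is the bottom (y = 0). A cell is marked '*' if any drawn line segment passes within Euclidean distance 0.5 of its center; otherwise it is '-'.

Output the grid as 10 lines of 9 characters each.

Segment 0: (3,2) -> (3,1)
Segment 1: (3,1) -> (3,0)
Segment 2: (3,0) -> (6,0)
Segment 3: (6,0) -> (8,0)
Segment 4: (8,0) -> (4,-0)
Segment 5: (4,-0) -> (8,0)

Answer: ---------
---------
---------
---------
---------
---------
---------
---*-----
---*-----
---******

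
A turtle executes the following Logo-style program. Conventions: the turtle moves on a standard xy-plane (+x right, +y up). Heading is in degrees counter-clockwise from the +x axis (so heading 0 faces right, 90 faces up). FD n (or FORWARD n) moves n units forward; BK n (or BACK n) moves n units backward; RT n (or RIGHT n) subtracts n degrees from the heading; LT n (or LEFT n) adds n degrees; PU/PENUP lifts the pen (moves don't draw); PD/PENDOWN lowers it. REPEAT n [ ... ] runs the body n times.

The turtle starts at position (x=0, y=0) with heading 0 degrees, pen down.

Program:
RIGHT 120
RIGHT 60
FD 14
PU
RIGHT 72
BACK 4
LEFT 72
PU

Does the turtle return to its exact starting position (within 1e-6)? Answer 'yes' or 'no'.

Executing turtle program step by step:
Start: pos=(0,0), heading=0, pen down
RT 120: heading 0 -> 240
RT 60: heading 240 -> 180
FD 14: (0,0) -> (-14,0) [heading=180, draw]
PU: pen up
RT 72: heading 180 -> 108
BK 4: (-14,0) -> (-12.764,-3.804) [heading=108, move]
LT 72: heading 108 -> 180
PU: pen up
Final: pos=(-12.764,-3.804), heading=180, 1 segment(s) drawn

Start position: (0, 0)
Final position: (-12.764, -3.804)
Distance = 13.319; >= 1e-6 -> NOT closed

Answer: no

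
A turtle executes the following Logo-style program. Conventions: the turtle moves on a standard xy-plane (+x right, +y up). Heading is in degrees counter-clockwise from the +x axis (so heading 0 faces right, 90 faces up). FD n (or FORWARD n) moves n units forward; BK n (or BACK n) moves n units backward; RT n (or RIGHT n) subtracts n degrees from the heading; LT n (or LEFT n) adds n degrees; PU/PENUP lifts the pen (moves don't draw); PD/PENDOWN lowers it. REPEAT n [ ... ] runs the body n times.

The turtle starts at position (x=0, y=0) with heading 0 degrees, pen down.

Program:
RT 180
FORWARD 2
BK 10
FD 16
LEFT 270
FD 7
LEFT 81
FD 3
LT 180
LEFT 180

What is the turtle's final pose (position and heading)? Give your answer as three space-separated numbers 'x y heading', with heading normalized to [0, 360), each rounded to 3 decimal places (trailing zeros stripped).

Executing turtle program step by step:
Start: pos=(0,0), heading=0, pen down
RT 180: heading 0 -> 180
FD 2: (0,0) -> (-2,0) [heading=180, draw]
BK 10: (-2,0) -> (8,0) [heading=180, draw]
FD 16: (8,0) -> (-8,0) [heading=180, draw]
LT 270: heading 180 -> 90
FD 7: (-8,0) -> (-8,7) [heading=90, draw]
LT 81: heading 90 -> 171
FD 3: (-8,7) -> (-10.963,7.469) [heading=171, draw]
LT 180: heading 171 -> 351
LT 180: heading 351 -> 171
Final: pos=(-10.963,7.469), heading=171, 5 segment(s) drawn

Answer: -10.963 7.469 171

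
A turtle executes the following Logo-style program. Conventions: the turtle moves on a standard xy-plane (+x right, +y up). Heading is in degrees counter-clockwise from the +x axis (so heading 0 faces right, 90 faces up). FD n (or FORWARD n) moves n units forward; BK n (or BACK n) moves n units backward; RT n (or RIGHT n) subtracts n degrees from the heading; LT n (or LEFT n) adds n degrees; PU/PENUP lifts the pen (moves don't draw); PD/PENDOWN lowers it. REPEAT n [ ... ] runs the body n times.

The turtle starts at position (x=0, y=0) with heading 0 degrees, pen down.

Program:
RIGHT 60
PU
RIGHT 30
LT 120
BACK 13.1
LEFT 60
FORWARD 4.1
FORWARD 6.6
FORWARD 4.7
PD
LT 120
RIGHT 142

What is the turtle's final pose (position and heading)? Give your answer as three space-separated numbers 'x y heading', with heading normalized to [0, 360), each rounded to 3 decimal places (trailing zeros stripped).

Answer: -11.345 8.85 68

Derivation:
Executing turtle program step by step:
Start: pos=(0,0), heading=0, pen down
RT 60: heading 0 -> 300
PU: pen up
RT 30: heading 300 -> 270
LT 120: heading 270 -> 30
BK 13.1: (0,0) -> (-11.345,-6.55) [heading=30, move]
LT 60: heading 30 -> 90
FD 4.1: (-11.345,-6.55) -> (-11.345,-2.45) [heading=90, move]
FD 6.6: (-11.345,-2.45) -> (-11.345,4.15) [heading=90, move]
FD 4.7: (-11.345,4.15) -> (-11.345,8.85) [heading=90, move]
PD: pen down
LT 120: heading 90 -> 210
RT 142: heading 210 -> 68
Final: pos=(-11.345,8.85), heading=68, 0 segment(s) drawn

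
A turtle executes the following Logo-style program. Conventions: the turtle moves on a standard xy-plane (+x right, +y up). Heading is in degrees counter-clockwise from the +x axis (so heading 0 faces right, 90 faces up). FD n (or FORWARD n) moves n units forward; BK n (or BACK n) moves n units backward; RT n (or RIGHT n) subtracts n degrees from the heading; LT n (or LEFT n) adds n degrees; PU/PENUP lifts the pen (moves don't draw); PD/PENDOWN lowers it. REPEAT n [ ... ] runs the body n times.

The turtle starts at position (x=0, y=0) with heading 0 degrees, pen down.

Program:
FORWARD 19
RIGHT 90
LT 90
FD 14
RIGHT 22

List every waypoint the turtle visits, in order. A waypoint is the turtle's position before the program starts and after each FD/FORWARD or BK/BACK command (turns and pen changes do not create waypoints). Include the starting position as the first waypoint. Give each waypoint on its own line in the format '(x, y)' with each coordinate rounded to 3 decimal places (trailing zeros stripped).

Executing turtle program step by step:
Start: pos=(0,0), heading=0, pen down
FD 19: (0,0) -> (19,0) [heading=0, draw]
RT 90: heading 0 -> 270
LT 90: heading 270 -> 0
FD 14: (19,0) -> (33,0) [heading=0, draw]
RT 22: heading 0 -> 338
Final: pos=(33,0), heading=338, 2 segment(s) drawn
Waypoints (3 total):
(0, 0)
(19, 0)
(33, 0)

Answer: (0, 0)
(19, 0)
(33, 0)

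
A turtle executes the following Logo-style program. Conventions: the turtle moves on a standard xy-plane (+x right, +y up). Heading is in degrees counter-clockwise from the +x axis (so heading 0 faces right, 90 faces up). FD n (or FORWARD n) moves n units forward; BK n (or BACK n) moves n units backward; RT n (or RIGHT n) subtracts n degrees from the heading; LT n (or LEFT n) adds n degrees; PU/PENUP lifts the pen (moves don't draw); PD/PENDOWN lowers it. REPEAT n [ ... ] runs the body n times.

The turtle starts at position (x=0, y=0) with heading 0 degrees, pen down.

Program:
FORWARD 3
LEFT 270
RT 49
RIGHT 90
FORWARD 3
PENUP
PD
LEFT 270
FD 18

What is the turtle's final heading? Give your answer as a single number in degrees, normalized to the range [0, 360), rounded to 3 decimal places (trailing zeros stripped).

Answer: 41

Derivation:
Executing turtle program step by step:
Start: pos=(0,0), heading=0, pen down
FD 3: (0,0) -> (3,0) [heading=0, draw]
LT 270: heading 0 -> 270
RT 49: heading 270 -> 221
RT 90: heading 221 -> 131
FD 3: (3,0) -> (1.032,2.264) [heading=131, draw]
PU: pen up
PD: pen down
LT 270: heading 131 -> 41
FD 18: (1.032,2.264) -> (14.617,14.073) [heading=41, draw]
Final: pos=(14.617,14.073), heading=41, 3 segment(s) drawn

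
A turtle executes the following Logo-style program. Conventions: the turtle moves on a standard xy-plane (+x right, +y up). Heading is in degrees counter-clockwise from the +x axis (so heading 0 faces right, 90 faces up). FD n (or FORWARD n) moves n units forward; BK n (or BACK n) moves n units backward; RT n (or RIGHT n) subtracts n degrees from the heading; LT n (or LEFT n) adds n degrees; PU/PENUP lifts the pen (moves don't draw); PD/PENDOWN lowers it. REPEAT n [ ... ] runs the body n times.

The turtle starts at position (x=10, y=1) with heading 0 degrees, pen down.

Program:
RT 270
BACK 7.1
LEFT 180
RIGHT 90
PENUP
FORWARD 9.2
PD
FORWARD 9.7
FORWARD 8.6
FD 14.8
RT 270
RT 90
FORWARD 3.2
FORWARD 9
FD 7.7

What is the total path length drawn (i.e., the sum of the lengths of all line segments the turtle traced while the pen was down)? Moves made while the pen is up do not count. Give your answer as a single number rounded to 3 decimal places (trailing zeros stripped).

Answer: 60.1

Derivation:
Executing turtle program step by step:
Start: pos=(10,1), heading=0, pen down
RT 270: heading 0 -> 90
BK 7.1: (10,1) -> (10,-6.1) [heading=90, draw]
LT 180: heading 90 -> 270
RT 90: heading 270 -> 180
PU: pen up
FD 9.2: (10,-6.1) -> (0.8,-6.1) [heading=180, move]
PD: pen down
FD 9.7: (0.8,-6.1) -> (-8.9,-6.1) [heading=180, draw]
FD 8.6: (-8.9,-6.1) -> (-17.5,-6.1) [heading=180, draw]
FD 14.8: (-17.5,-6.1) -> (-32.3,-6.1) [heading=180, draw]
RT 270: heading 180 -> 270
RT 90: heading 270 -> 180
FD 3.2: (-32.3,-6.1) -> (-35.5,-6.1) [heading=180, draw]
FD 9: (-35.5,-6.1) -> (-44.5,-6.1) [heading=180, draw]
FD 7.7: (-44.5,-6.1) -> (-52.2,-6.1) [heading=180, draw]
Final: pos=(-52.2,-6.1), heading=180, 7 segment(s) drawn

Segment lengths:
  seg 1: (10,1) -> (10,-6.1), length = 7.1
  seg 2: (0.8,-6.1) -> (-8.9,-6.1), length = 9.7
  seg 3: (-8.9,-6.1) -> (-17.5,-6.1), length = 8.6
  seg 4: (-17.5,-6.1) -> (-32.3,-6.1), length = 14.8
  seg 5: (-32.3,-6.1) -> (-35.5,-6.1), length = 3.2
  seg 6: (-35.5,-6.1) -> (-44.5,-6.1), length = 9
  seg 7: (-44.5,-6.1) -> (-52.2,-6.1), length = 7.7
Total = 60.1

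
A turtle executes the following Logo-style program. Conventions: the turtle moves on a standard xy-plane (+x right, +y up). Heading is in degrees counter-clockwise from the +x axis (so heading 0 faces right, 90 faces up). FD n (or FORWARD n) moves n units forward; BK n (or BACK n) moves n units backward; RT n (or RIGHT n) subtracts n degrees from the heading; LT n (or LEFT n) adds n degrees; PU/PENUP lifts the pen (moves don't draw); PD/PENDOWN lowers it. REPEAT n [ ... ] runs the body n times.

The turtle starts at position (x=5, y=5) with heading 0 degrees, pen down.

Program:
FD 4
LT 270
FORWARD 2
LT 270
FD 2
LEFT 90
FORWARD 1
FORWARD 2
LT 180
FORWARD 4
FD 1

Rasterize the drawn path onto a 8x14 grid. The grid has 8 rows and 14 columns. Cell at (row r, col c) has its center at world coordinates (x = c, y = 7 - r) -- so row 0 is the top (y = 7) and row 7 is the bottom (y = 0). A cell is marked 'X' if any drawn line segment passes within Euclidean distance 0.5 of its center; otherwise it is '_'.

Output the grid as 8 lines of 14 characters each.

Segment 0: (5,5) -> (9,5)
Segment 1: (9,5) -> (9,3)
Segment 2: (9,3) -> (7,3)
Segment 3: (7,3) -> (7,2)
Segment 4: (7,2) -> (7,0)
Segment 5: (7,0) -> (7,4)
Segment 6: (7,4) -> (7,5)

Answer: ______________
______________
_____XXXXX____
_______X_X____
_______XXX____
_______X______
_______X______
_______X______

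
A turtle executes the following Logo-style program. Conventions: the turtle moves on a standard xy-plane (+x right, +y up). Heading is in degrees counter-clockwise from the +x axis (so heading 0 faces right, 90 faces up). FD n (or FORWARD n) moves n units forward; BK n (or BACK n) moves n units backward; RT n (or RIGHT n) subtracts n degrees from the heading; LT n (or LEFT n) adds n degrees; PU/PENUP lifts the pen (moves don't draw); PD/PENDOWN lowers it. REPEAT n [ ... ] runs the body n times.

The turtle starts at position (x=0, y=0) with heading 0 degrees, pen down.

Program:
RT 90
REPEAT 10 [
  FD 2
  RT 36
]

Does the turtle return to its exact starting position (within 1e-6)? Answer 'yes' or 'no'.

Executing turtle program step by step:
Start: pos=(0,0), heading=0, pen down
RT 90: heading 0 -> 270
REPEAT 10 [
  -- iteration 1/10 --
  FD 2: (0,0) -> (0,-2) [heading=270, draw]
  RT 36: heading 270 -> 234
  -- iteration 2/10 --
  FD 2: (0,-2) -> (-1.176,-3.618) [heading=234, draw]
  RT 36: heading 234 -> 198
  -- iteration 3/10 --
  FD 2: (-1.176,-3.618) -> (-3.078,-4.236) [heading=198, draw]
  RT 36: heading 198 -> 162
  -- iteration 4/10 --
  FD 2: (-3.078,-4.236) -> (-4.98,-3.618) [heading=162, draw]
  RT 36: heading 162 -> 126
  -- iteration 5/10 --
  FD 2: (-4.98,-3.618) -> (-6.155,-2) [heading=126, draw]
  RT 36: heading 126 -> 90
  -- iteration 6/10 --
  FD 2: (-6.155,-2) -> (-6.155,0) [heading=90, draw]
  RT 36: heading 90 -> 54
  -- iteration 7/10 --
  FD 2: (-6.155,0) -> (-4.98,1.618) [heading=54, draw]
  RT 36: heading 54 -> 18
  -- iteration 8/10 --
  FD 2: (-4.98,1.618) -> (-3.078,2.236) [heading=18, draw]
  RT 36: heading 18 -> 342
  -- iteration 9/10 --
  FD 2: (-3.078,2.236) -> (-1.176,1.618) [heading=342, draw]
  RT 36: heading 342 -> 306
  -- iteration 10/10 --
  FD 2: (-1.176,1.618) -> (0,0) [heading=306, draw]
  RT 36: heading 306 -> 270
]
Final: pos=(0,0), heading=270, 10 segment(s) drawn

Start position: (0, 0)
Final position: (0, 0)
Distance = 0; < 1e-6 -> CLOSED

Answer: yes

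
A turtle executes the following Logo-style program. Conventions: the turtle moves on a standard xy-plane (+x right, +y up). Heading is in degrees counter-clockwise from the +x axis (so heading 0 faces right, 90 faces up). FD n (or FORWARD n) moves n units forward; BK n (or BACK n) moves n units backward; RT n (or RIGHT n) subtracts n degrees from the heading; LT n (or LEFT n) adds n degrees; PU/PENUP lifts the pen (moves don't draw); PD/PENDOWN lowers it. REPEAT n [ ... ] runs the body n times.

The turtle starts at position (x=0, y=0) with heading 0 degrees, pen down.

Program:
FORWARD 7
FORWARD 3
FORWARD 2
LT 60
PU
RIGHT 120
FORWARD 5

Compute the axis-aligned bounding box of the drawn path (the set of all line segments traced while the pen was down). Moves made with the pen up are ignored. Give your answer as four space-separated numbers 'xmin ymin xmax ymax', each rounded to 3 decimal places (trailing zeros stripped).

Executing turtle program step by step:
Start: pos=(0,0), heading=0, pen down
FD 7: (0,0) -> (7,0) [heading=0, draw]
FD 3: (7,0) -> (10,0) [heading=0, draw]
FD 2: (10,0) -> (12,0) [heading=0, draw]
LT 60: heading 0 -> 60
PU: pen up
RT 120: heading 60 -> 300
FD 5: (12,0) -> (14.5,-4.33) [heading=300, move]
Final: pos=(14.5,-4.33), heading=300, 3 segment(s) drawn

Segment endpoints: x in {0, 7, 10, 12}, y in {0}
xmin=0, ymin=0, xmax=12, ymax=0

Answer: 0 0 12 0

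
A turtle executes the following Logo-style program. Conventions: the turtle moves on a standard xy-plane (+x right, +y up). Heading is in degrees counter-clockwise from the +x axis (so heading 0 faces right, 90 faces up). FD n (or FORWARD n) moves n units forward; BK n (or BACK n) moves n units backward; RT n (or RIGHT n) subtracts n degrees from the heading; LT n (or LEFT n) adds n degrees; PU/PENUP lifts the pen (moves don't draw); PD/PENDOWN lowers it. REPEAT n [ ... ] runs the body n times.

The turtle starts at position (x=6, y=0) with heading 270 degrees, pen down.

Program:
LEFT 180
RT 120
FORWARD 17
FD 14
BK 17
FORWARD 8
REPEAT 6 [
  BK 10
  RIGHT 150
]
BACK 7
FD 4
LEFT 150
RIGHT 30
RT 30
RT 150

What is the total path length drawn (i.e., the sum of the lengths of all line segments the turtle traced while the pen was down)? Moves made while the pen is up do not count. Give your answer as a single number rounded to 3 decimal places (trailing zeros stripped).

Answer: 127

Derivation:
Executing turtle program step by step:
Start: pos=(6,0), heading=270, pen down
LT 180: heading 270 -> 90
RT 120: heading 90 -> 330
FD 17: (6,0) -> (20.722,-8.5) [heading=330, draw]
FD 14: (20.722,-8.5) -> (32.847,-15.5) [heading=330, draw]
BK 17: (32.847,-15.5) -> (18.124,-7) [heading=330, draw]
FD 8: (18.124,-7) -> (25.053,-11) [heading=330, draw]
REPEAT 6 [
  -- iteration 1/6 --
  BK 10: (25.053,-11) -> (16.392,-6) [heading=330, draw]
  RT 150: heading 330 -> 180
  -- iteration 2/6 --
  BK 10: (16.392,-6) -> (26.392,-6) [heading=180, draw]
  RT 150: heading 180 -> 30
  -- iteration 3/6 --
  BK 10: (26.392,-6) -> (17.732,-11) [heading=30, draw]
  RT 150: heading 30 -> 240
  -- iteration 4/6 --
  BK 10: (17.732,-11) -> (22.732,-2.34) [heading=240, draw]
  RT 150: heading 240 -> 90
  -- iteration 5/6 --
  BK 10: (22.732,-2.34) -> (22.732,-12.34) [heading=90, draw]
  RT 150: heading 90 -> 300
  -- iteration 6/6 --
  BK 10: (22.732,-12.34) -> (17.732,-3.679) [heading=300, draw]
  RT 150: heading 300 -> 150
]
BK 7: (17.732,-3.679) -> (23.794,-7.179) [heading=150, draw]
FD 4: (23.794,-7.179) -> (20.33,-5.179) [heading=150, draw]
LT 150: heading 150 -> 300
RT 30: heading 300 -> 270
RT 30: heading 270 -> 240
RT 150: heading 240 -> 90
Final: pos=(20.33,-5.179), heading=90, 12 segment(s) drawn

Segment lengths:
  seg 1: (6,0) -> (20.722,-8.5), length = 17
  seg 2: (20.722,-8.5) -> (32.847,-15.5), length = 14
  seg 3: (32.847,-15.5) -> (18.124,-7), length = 17
  seg 4: (18.124,-7) -> (25.053,-11), length = 8
  seg 5: (25.053,-11) -> (16.392,-6), length = 10
  seg 6: (16.392,-6) -> (26.392,-6), length = 10
  seg 7: (26.392,-6) -> (17.732,-11), length = 10
  seg 8: (17.732,-11) -> (22.732,-2.34), length = 10
  seg 9: (22.732,-2.34) -> (22.732,-12.34), length = 10
  seg 10: (22.732,-12.34) -> (17.732,-3.679), length = 10
  seg 11: (17.732,-3.679) -> (23.794,-7.179), length = 7
  seg 12: (23.794,-7.179) -> (20.33,-5.179), length = 4
Total = 127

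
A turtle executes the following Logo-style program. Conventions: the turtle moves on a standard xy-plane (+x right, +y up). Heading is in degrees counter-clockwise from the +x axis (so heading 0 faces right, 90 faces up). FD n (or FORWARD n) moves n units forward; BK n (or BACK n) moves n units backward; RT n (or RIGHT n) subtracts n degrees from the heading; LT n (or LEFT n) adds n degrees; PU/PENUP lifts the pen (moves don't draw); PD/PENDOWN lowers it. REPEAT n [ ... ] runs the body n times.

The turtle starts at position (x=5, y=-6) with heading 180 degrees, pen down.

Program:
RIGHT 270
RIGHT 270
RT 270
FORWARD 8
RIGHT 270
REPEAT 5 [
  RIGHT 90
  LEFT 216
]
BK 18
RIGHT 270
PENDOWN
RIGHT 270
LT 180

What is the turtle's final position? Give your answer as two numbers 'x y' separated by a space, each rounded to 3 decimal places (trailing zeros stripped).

Answer: 5 -16

Derivation:
Executing turtle program step by step:
Start: pos=(5,-6), heading=180, pen down
RT 270: heading 180 -> 270
RT 270: heading 270 -> 0
RT 270: heading 0 -> 90
FD 8: (5,-6) -> (5,2) [heading=90, draw]
RT 270: heading 90 -> 180
REPEAT 5 [
  -- iteration 1/5 --
  RT 90: heading 180 -> 90
  LT 216: heading 90 -> 306
  -- iteration 2/5 --
  RT 90: heading 306 -> 216
  LT 216: heading 216 -> 72
  -- iteration 3/5 --
  RT 90: heading 72 -> 342
  LT 216: heading 342 -> 198
  -- iteration 4/5 --
  RT 90: heading 198 -> 108
  LT 216: heading 108 -> 324
  -- iteration 5/5 --
  RT 90: heading 324 -> 234
  LT 216: heading 234 -> 90
]
BK 18: (5,2) -> (5,-16) [heading=90, draw]
RT 270: heading 90 -> 180
PD: pen down
RT 270: heading 180 -> 270
LT 180: heading 270 -> 90
Final: pos=(5,-16), heading=90, 2 segment(s) drawn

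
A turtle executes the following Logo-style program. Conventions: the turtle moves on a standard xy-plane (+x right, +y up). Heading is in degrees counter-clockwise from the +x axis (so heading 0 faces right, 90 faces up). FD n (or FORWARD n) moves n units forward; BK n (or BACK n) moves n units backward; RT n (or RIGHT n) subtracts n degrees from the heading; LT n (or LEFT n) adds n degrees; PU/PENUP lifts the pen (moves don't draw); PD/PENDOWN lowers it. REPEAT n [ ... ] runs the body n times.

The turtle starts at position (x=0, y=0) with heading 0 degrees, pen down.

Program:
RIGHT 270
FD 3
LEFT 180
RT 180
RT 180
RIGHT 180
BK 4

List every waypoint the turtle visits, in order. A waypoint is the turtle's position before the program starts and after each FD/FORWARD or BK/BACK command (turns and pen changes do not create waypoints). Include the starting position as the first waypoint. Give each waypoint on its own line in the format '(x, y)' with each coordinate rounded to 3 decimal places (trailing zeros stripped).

Executing turtle program step by step:
Start: pos=(0,0), heading=0, pen down
RT 270: heading 0 -> 90
FD 3: (0,0) -> (0,3) [heading=90, draw]
LT 180: heading 90 -> 270
RT 180: heading 270 -> 90
RT 180: heading 90 -> 270
RT 180: heading 270 -> 90
BK 4: (0,3) -> (0,-1) [heading=90, draw]
Final: pos=(0,-1), heading=90, 2 segment(s) drawn
Waypoints (3 total):
(0, 0)
(0, 3)
(0, -1)

Answer: (0, 0)
(0, 3)
(0, -1)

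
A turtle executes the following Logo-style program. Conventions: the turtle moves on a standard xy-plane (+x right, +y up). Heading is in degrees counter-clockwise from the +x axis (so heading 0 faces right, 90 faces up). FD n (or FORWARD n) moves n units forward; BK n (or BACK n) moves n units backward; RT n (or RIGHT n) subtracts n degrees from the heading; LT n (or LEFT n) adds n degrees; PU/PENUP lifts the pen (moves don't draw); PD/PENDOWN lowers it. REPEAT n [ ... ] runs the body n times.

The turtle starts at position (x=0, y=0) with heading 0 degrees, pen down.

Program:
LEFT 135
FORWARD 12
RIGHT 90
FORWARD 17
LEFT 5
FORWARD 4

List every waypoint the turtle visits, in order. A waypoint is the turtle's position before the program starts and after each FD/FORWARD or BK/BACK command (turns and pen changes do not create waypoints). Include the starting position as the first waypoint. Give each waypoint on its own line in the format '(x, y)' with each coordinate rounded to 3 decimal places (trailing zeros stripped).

Executing turtle program step by step:
Start: pos=(0,0), heading=0, pen down
LT 135: heading 0 -> 135
FD 12: (0,0) -> (-8.485,8.485) [heading=135, draw]
RT 90: heading 135 -> 45
FD 17: (-8.485,8.485) -> (3.536,20.506) [heading=45, draw]
LT 5: heading 45 -> 50
FD 4: (3.536,20.506) -> (6.107,23.57) [heading=50, draw]
Final: pos=(6.107,23.57), heading=50, 3 segment(s) drawn
Waypoints (4 total):
(0, 0)
(-8.485, 8.485)
(3.536, 20.506)
(6.107, 23.57)

Answer: (0, 0)
(-8.485, 8.485)
(3.536, 20.506)
(6.107, 23.57)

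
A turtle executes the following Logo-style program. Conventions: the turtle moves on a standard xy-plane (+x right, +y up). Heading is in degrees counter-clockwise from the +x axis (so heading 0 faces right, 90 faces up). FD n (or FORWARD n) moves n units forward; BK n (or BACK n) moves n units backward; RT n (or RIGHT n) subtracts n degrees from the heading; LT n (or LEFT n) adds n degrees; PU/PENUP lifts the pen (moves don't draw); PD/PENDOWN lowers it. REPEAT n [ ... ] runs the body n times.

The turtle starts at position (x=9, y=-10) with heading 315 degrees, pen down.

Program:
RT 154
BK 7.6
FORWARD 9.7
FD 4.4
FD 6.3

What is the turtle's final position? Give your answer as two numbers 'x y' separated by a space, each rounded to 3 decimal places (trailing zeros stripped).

Executing turtle program step by step:
Start: pos=(9,-10), heading=315, pen down
RT 154: heading 315 -> 161
BK 7.6: (9,-10) -> (16.186,-12.474) [heading=161, draw]
FD 9.7: (16.186,-12.474) -> (7.014,-9.316) [heading=161, draw]
FD 4.4: (7.014,-9.316) -> (2.854,-7.884) [heading=161, draw]
FD 6.3: (2.854,-7.884) -> (-3.103,-5.833) [heading=161, draw]
Final: pos=(-3.103,-5.833), heading=161, 4 segment(s) drawn

Answer: -3.103 -5.833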